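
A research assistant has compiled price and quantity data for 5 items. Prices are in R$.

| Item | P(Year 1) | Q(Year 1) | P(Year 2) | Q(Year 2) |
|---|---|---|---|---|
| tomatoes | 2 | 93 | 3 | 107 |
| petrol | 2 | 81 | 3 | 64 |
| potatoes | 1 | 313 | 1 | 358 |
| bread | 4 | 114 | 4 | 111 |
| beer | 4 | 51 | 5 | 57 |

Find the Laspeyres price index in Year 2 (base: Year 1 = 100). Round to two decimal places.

Laspeyres price index uses base-period quantities as weights.
ΣP(Year 2)·Q(Year 1) = 3×93 + 3×81 + 1×313 + 4×114 + 5×51 = 279 + 243 + 313 + 456 + 255 = 1546
ΣP(Year 1)·Q(Year 1) = 2×93 + 2×81 + 1×313 + 4×114 + 4×51 = 186 + 162 + 313 + 456 + 204 = 1321
Index = 1546 / 1321 × 100 = 117.0326

117.03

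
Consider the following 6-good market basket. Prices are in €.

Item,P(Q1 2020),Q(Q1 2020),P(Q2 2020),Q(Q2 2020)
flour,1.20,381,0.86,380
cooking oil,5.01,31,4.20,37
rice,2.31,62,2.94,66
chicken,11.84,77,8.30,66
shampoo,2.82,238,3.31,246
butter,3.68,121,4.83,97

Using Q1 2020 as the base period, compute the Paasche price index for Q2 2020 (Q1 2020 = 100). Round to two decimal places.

95.46

Paasche price index uses current-period quantities as weights.
ΣP(Q2 2020)·Q(Q2 2020) = 0.86×380 + 4.20×37 + 2.94×66 + 8.30×66 + 3.31×246 + 4.83×97 = 326.8 + 155.4 + 194.04 + 547.8 + 814.26 + 468.51 = 2506.81
ΣP(Q1 2020)·Q(Q2 2020) = 1.20×380 + 5.01×37 + 2.31×66 + 11.84×66 + 2.82×246 + 3.68×97 = 456 + 185.37 + 152.46 + 781.44 + 693.72 + 356.96 = 2625.95
Index = 2506.81 / 2625.95 × 100 = 95.4630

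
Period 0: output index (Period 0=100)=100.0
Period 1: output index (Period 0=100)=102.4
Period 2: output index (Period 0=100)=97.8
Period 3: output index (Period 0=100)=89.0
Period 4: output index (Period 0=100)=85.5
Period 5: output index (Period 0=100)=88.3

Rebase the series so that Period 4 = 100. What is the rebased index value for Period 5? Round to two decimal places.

Rebased(Period 5) = 88.3 / 85.5 × 100 = 103.2749

103.27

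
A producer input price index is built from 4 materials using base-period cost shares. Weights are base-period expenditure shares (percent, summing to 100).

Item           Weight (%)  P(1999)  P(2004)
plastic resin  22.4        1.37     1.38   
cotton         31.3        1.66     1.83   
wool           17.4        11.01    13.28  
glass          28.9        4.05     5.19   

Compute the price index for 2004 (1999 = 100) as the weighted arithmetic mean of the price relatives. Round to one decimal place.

plastic resin: 22.4 × (1.38/1.37) = 22.4 × 1.007299 = 22.5635
cotton: 31.3 × (1.83/1.66) = 31.3 × 1.102410 = 34.5054
wool: 17.4 × (13.28/11.01) = 17.4 × 1.206176 = 20.9875
glass: 28.9 × (5.19/4.05) = 28.9 × 1.281481 = 37.0348
Index = Σ wᵢ·(p₁ᵢ/p₀ᵢ) = 22.5635 + 34.5054 + 20.9875 + 37.0348 = 115.0912

115.1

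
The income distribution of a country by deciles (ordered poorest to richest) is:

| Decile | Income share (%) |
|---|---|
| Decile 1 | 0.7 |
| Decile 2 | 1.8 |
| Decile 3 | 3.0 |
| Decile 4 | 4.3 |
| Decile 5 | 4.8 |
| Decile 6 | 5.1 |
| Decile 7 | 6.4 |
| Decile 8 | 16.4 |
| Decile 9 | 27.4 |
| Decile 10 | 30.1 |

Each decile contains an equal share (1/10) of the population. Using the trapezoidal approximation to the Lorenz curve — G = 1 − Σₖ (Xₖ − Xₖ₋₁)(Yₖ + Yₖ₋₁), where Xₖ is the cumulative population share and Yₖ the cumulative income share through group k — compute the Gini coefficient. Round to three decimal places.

0.517

Cumulative income shares Yₖ: 0.0070, 0.0250, 0.0550, 0.0980, 0.1460, 0.1970, 0.2610, 0.4250, 0.6990, 1.0000
Σ (Xₖ−Xₖ₋₁)(Yₖ+Yₖ₋₁) = (1/10)(0.0070+0.0000) + (1/10)(0.0250+0.0070) + (1/10)(0.0550+0.0250) + (1/10)(0.0980+0.0550) + (1/10)(0.1460+0.0980) + (1/10)(0.1970+0.1460) + (1/10)(0.2610+0.1970) + (1/10)(0.4250+0.2610) + (1/10)(0.6990+0.4250) + (1/10)(1.0000+0.6990)
  = 0.0007 + 0.0032 + 0.0080 + 0.0153 + 0.0244 + 0.0343 + 0.0458 + 0.0686 + 0.1124 + 0.1699 = 0.4826
G = 1 − 0.4826 = 0.5174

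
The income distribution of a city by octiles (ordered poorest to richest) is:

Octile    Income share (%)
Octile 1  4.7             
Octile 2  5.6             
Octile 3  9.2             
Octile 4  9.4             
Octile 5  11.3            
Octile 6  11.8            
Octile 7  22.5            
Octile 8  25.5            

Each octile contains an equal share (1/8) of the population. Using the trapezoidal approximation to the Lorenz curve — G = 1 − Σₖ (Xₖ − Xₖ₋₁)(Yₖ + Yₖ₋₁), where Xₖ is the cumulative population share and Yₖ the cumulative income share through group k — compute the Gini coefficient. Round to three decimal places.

Cumulative income shares Yₖ: 0.0470, 0.1030, 0.1950, 0.2890, 0.4020, 0.5200, 0.7450, 1.0000
Σ (Xₖ−Xₖ₋₁)(Yₖ+Yₖ₋₁) = (1/8)(0.0470+0.0000) + (1/8)(0.1030+0.0470) + (1/8)(0.1950+0.1030) + (1/8)(0.2890+0.1950) + (1/8)(0.4020+0.2890) + (1/8)(0.5200+0.4020) + (1/8)(0.7450+0.5200) + (1/8)(1.0000+0.7450)
  = 0.0059 + 0.0187 + 0.0372 + 0.0605 + 0.0864 + 0.1153 + 0.1581 + 0.2181 = 0.7003
G = 1 − 0.7003 = 0.2997

0.300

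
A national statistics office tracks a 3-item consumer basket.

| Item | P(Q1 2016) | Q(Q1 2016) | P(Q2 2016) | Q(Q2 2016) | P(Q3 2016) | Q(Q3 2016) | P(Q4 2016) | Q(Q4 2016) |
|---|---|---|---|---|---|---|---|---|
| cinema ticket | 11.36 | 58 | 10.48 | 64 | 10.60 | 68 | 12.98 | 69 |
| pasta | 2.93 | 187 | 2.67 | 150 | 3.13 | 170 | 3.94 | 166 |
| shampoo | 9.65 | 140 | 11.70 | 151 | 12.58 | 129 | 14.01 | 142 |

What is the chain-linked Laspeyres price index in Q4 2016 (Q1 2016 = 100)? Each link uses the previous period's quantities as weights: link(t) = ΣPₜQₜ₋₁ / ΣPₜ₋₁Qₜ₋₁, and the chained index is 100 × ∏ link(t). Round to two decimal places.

Link Q1 2016→Q2 2016:
ΣP(Q2 2016)Q(Q1 2016) = 10.48×58 + 2.67×187 + 11.70×140 = 607.84 + 499.29 + 1638 = 2745.13
ΣP(Q1 2016)Q(Q1 2016) = 11.36×58 + 2.93×187 + 9.65×140 = 658.88 + 547.91 + 1351 = 2557.79
link = 2745.13/2557.79 = 1.073243
Link Q2 2016→Q3 2016:
ΣP(Q3 2016)Q(Q2 2016) = 10.60×64 + 3.13×150 + 12.58×151 = 678.4 + 469.5 + 1899.58 = 3047.48
ΣP(Q2 2016)Q(Q2 2016) = 10.48×64 + 2.67×150 + 11.70×151 = 670.72 + 400.5 + 1766.7 = 2837.92
link = 3047.48/2837.92 = 1.073843
Link Q3 2016→Q4 2016:
ΣP(Q4 2016)Q(Q3 2016) = 12.98×68 + 3.94×170 + 14.01×129 = 882.64 + 669.8 + 1807.29 = 3359.73
ΣP(Q3 2016)Q(Q3 2016) = 10.60×68 + 3.13×170 + 12.58×129 = 720.8 + 532.1 + 1622.82 = 2875.72
link = 3359.73/2875.72 = 1.168309
Chained index = 100 × 1.073243 × 1.073843 × 1.168309 = 134.6470

134.65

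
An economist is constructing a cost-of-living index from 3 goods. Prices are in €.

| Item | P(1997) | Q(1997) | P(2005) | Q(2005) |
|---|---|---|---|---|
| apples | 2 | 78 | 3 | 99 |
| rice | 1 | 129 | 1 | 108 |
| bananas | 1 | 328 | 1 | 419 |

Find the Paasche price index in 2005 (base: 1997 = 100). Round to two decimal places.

Paasche price index uses current-period quantities as weights.
ΣP(2005)·Q(2005) = 3×99 + 1×108 + 1×419 = 297 + 108 + 419 = 824
ΣP(1997)·Q(2005) = 2×99 + 1×108 + 1×419 = 198 + 108 + 419 = 725
Index = 824 / 725 × 100 = 113.6552

113.66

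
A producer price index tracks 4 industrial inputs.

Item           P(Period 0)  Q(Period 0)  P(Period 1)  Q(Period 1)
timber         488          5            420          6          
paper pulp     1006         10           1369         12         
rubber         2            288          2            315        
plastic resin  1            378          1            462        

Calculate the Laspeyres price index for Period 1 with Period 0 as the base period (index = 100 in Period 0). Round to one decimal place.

124.5

Laspeyres price index uses base-period quantities as weights.
ΣP(Period 1)·Q(Period 0) = 420×5 + 1369×10 + 2×288 + 1×378 = 2100 + 13690 + 576 + 378 = 16744
ΣP(Period 0)·Q(Period 0) = 488×5 + 1006×10 + 2×288 + 1×378 = 2440 + 10060 + 576 + 378 = 13454
Index = 16744 / 13454 × 100 = 124.4537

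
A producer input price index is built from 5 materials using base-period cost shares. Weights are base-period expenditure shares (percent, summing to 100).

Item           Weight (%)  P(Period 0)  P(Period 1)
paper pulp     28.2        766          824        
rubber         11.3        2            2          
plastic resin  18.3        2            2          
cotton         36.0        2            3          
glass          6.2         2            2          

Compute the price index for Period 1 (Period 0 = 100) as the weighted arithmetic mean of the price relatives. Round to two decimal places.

120.14

paper pulp: 28.2 × (824/766) = 28.2 × 1.075718 = 30.3352
rubber: 11.3 × (2/2) = 11.3 × 1.000000 = 11.3000
plastic resin: 18.3 × (2/2) = 18.3 × 1.000000 = 18.3000
cotton: 36.0 × (3/2) = 36.0 × 1.500000 = 54.0000
glass: 6.2 × (2/2) = 6.2 × 1.000000 = 6.2000
Index = Σ wᵢ·(p₁ᵢ/p₀ᵢ) = 30.3352 + 11.3000 + 18.3000 + 54.0000 + 6.2000 = 120.1352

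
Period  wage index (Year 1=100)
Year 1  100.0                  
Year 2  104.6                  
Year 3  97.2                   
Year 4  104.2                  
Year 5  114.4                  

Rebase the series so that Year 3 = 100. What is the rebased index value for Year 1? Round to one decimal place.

Rebased(Year 1) = 100.0 / 97.2 × 100 = 102.8807

102.9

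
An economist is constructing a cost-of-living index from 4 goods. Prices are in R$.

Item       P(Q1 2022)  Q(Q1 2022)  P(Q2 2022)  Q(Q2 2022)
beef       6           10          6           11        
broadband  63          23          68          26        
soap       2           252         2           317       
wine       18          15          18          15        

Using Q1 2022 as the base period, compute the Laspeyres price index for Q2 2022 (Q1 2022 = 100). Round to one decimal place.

Laspeyres price index uses base-period quantities as weights.
ΣP(Q2 2022)·Q(Q1 2022) = 6×10 + 68×23 + 2×252 + 18×15 = 60 + 1564 + 504 + 270 = 2398
ΣP(Q1 2022)·Q(Q1 2022) = 6×10 + 63×23 + 2×252 + 18×15 = 60 + 1449 + 504 + 270 = 2283
Index = 2398 / 2283 × 100 = 105.0372

105.0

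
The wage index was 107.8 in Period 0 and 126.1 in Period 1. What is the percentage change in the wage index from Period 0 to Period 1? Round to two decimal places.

Change = (126.1 − 107.8) / 107.8 × 100
       = 18.3 / 107.8 × 100 = 16.9759%

16.98%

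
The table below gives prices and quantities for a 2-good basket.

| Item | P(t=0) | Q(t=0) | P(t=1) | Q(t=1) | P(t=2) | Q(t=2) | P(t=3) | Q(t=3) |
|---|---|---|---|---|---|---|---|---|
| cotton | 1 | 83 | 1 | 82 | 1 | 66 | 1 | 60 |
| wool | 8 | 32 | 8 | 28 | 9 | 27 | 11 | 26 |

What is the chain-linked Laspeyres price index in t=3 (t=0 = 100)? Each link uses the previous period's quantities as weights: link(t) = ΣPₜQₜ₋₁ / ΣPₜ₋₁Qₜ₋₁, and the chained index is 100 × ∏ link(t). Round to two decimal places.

Link t=0→t=1:
ΣP(t=1)Q(t=0) = 1×83 + 8×32 = 83 + 256 = 339
ΣP(t=0)Q(t=0) = 1×83 + 8×32 = 83 + 256 = 339
link = 339/339 = 1.000000
Link t=1→t=2:
ΣP(t=2)Q(t=1) = 1×82 + 9×28 = 82 + 252 = 334
ΣP(t=1)Q(t=1) = 1×82 + 8×28 = 82 + 224 = 306
link = 334/306 = 1.091503
Link t=2→t=3:
ΣP(t=3)Q(t=2) = 1×66 + 11×27 = 66 + 297 = 363
ΣP(t=2)Q(t=2) = 1×66 + 9×27 = 66 + 243 = 309
link = 363/309 = 1.174757
Chained index = 100 × 1.000000 × 1.091503 × 1.174757 = 128.2251

128.23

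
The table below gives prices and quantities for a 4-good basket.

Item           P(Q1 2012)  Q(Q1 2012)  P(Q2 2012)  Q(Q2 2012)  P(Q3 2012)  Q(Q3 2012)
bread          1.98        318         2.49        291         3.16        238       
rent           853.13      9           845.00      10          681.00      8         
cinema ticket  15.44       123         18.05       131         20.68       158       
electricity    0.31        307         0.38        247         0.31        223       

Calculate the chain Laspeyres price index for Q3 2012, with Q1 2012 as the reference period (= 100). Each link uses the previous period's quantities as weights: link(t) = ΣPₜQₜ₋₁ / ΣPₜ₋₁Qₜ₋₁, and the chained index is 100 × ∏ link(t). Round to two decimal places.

Link Q1 2012→Q2 2012:
ΣP(Q2 2012)Q(Q1 2012) = 2.49×318 + 845.00×9 + 18.05×123 + 0.38×307 = 791.82 + 7605 + 2220.15 + 116.66 = 10733.63
ΣP(Q1 2012)Q(Q1 2012) = 1.98×318 + 853.13×9 + 15.44×123 + 0.31×307 = 629.64 + 7678.17 + 1899.12 + 95.17 = 10302.1
link = 10733.63/10302.1 = 1.041888
Link Q2 2012→Q3 2012:
ΣP(Q3 2012)Q(Q2 2012) = 3.16×291 + 681.00×10 + 20.68×131 + 0.31×247 = 919.56 + 6810 + 2709.08 + 76.57 = 10515.21
ΣP(Q2 2012)Q(Q2 2012) = 2.49×291 + 845.00×10 + 18.05×131 + 0.38×247 = 724.59 + 8450 + 2364.55 + 93.86 = 11633
link = 10515.21/11633 = 0.903912
Chained index = 100 × 1.041888 × 0.903912 = 94.1775

94.18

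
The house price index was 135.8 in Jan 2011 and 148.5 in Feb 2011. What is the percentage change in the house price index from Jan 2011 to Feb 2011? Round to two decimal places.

9.35%

Change = (148.5 − 135.8) / 135.8 × 100
       = 12.7 / 135.8 × 100 = 9.3520%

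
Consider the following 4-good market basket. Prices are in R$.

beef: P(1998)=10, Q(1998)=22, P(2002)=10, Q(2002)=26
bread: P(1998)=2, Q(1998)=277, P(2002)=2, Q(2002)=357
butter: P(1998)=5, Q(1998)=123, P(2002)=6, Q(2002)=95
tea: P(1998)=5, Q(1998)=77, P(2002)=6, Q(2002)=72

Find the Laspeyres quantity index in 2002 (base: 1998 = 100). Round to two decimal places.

Laspeyres quantity index uses base-period prices as weights.
ΣP(1998)·Q(2002) = 10×26 + 2×357 + 5×95 + 5×72 = 260 + 714 + 475 + 360 = 1809
ΣP(1998)·Q(1998) = 10×22 + 2×277 + 5×123 + 5×77 = 220 + 554 + 615 + 385 = 1774
Index = 1809 / 1774 × 100 = 101.9729

101.97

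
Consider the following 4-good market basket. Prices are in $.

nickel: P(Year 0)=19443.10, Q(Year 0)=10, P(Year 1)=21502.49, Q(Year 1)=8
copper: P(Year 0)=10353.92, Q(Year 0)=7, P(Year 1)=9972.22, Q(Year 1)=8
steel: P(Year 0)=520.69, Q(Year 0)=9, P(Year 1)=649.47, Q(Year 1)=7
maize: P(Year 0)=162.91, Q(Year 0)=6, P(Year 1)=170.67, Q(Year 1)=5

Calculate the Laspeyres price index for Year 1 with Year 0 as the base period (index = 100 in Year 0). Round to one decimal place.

Laspeyres price index uses base-period quantities as weights.
ΣP(Year 1)·Q(Year 0) = 21502.49×10 + 9972.22×7 + 649.47×9 + 170.67×6 = 215024.9 + 69805.54 + 5845.23 + 1024.02 = 291699.69
ΣP(Year 0)·Q(Year 0) = 19443.10×10 + 10353.92×7 + 520.69×9 + 162.91×6 = 194431 + 72477.44 + 4686.21 + 977.46 = 272572.11
Index = 291699.69 / 272572.11 × 100 = 107.0174

107.0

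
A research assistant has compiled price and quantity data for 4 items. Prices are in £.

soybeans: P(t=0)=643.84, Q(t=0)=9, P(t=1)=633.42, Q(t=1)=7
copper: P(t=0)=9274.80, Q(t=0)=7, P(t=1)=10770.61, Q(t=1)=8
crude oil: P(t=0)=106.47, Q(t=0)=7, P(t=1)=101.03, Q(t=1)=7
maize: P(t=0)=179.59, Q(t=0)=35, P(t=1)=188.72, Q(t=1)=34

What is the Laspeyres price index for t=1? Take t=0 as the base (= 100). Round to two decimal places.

Laspeyres price index uses base-period quantities as weights.
ΣP(t=1)·Q(t=0) = 633.42×9 + 10770.61×7 + 101.03×7 + 188.72×35 = 5700.78 + 75394.27 + 707.21 + 6605.2 = 88407.46
ΣP(t=0)·Q(t=0) = 643.84×9 + 9274.80×7 + 106.47×7 + 179.59×35 = 5794.56 + 64923.6 + 745.29 + 6285.65 = 77749.1
Index = 88407.46 / 77749.1 × 100 = 113.7087

113.71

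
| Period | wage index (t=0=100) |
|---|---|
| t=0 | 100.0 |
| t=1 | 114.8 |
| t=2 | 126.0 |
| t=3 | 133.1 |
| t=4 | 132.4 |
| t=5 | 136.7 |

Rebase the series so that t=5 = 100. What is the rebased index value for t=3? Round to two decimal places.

Rebased(t=3) = 133.1 / 136.7 × 100 = 97.3665

97.37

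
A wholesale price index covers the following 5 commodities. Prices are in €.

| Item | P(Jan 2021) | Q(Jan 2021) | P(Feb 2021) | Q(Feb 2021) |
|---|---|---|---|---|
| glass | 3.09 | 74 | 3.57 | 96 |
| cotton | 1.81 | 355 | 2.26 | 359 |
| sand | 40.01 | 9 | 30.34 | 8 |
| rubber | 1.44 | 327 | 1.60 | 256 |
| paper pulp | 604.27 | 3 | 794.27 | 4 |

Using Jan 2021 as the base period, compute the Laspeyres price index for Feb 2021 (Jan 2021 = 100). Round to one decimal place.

120.8

Laspeyres price index uses base-period quantities as weights.
ΣP(Feb 2021)·Q(Jan 2021) = 3.57×74 + 2.26×355 + 30.34×9 + 1.60×327 + 794.27×3 = 264.18 + 802.3 + 273.06 + 523.2 + 2382.81 = 4245.55
ΣP(Jan 2021)·Q(Jan 2021) = 3.09×74 + 1.81×355 + 40.01×9 + 1.44×327 + 604.27×3 = 228.66 + 642.55 + 360.09 + 470.88 + 1812.81 = 3514.99
Index = 4245.55 / 3514.99 × 100 = 120.7841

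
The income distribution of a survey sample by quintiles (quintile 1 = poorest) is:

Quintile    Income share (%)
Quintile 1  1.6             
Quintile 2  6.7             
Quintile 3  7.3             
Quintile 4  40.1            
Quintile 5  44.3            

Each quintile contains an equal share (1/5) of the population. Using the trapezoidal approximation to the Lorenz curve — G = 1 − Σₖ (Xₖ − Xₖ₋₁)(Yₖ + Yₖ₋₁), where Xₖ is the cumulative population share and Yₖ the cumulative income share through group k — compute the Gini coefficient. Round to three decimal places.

0.475

Cumulative income shares Yₖ: 0.0160, 0.0830, 0.1560, 0.5570, 1.0000
Σ (Xₖ−Xₖ₋₁)(Yₖ+Yₖ₋₁) = (1/5)(0.0160+0.0000) + (1/5)(0.0830+0.0160) + (1/5)(0.1560+0.0830) + (1/5)(0.5570+0.1560) + (1/5)(1.0000+0.5570)
  = 0.0032 + 0.0198 + 0.0478 + 0.1426 + 0.3114 = 0.5248
G = 1 − 0.5248 = 0.4752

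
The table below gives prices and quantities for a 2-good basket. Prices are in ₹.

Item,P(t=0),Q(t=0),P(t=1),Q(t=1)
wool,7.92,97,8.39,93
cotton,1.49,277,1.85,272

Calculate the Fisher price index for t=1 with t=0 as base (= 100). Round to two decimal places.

112.35

Laspeyres component (base-period weights):
ΣP(t=1)Q(t=0) = 8.39×97 + 1.85×277 = 813.83 + 512.45 = 1326.28
ΣP(t=0)Q(t=0) = 7.92×97 + 1.49×277 = 768.24 + 412.73 = 1180.97
L = 1326.28 / 1180.97 × 100 = 112.3043
Paasche component (current-period weights):
ΣP(t=1)Q(t=1) = 8.39×93 + 1.85×272 = 780.27 + 503.2 = 1283.47
ΣP(t=0)Q(t=1) = 7.92×93 + 1.49×272 = 736.56 + 405.28 = 1141.84
P = 1283.47 / 1141.84 × 100 = 112.4037
Fisher = √(L × P) = √(112.3043 × 112.4037) = 112.3540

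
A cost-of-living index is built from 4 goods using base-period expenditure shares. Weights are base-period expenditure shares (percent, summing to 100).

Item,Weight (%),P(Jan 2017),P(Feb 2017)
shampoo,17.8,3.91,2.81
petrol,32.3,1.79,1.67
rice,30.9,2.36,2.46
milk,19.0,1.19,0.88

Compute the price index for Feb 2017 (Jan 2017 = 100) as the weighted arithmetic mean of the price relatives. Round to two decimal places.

89.19

shampoo: 17.8 × (2.81/3.91) = 17.8 × 0.718670 = 12.7923
petrol: 32.3 × (1.67/1.79) = 32.3 × 0.932961 = 30.1346
rice: 30.9 × (2.46/2.36) = 30.9 × 1.042373 = 32.2093
milk: 19.0 × (0.88/1.19) = 19.0 × 0.739496 = 14.0504
Index = Σ wᵢ·(p₁ᵢ/p₀ᵢ) = 12.7923 + 30.1346 + 32.2093 + 14.0504 = 89.1867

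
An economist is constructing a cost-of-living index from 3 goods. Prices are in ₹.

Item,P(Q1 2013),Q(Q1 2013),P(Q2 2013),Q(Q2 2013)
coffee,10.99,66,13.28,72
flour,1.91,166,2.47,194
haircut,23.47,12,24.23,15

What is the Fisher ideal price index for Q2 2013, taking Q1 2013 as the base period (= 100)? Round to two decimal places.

118.97

Laspeyres component (base-period weights):
ΣP(Q2 2013)Q(Q1 2013) = 13.28×66 + 2.47×166 + 24.23×12 = 876.48 + 410.02 + 290.76 = 1577.26
ΣP(Q1 2013)Q(Q1 2013) = 10.99×66 + 1.91×166 + 23.47×12 = 725.34 + 317.06 + 281.64 = 1324.04
L = 1577.26 / 1324.04 × 100 = 119.1248
Paasche component (current-period weights):
ΣP(Q2 2013)Q(Q2 2013) = 13.28×72 + 2.47×194 + 24.23×15 = 956.16 + 479.18 + 363.45 = 1798.79
ΣP(Q1 2013)Q(Q2 2013) = 10.99×72 + 1.91×194 + 23.47×15 = 791.28 + 370.54 + 352.05 = 1513.87
P = 1798.79 / 1513.87 × 100 = 118.8206
Fisher = √(L × P) = √(119.1248 × 118.8206) = 118.9726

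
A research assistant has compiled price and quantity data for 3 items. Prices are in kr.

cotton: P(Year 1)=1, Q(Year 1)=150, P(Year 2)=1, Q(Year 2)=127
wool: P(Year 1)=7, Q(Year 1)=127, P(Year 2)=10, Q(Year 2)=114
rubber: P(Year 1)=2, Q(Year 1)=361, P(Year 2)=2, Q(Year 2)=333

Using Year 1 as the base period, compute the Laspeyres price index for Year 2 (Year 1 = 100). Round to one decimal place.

121.6

Laspeyres price index uses base-period quantities as weights.
ΣP(Year 2)·Q(Year 1) = 1×150 + 10×127 + 2×361 = 150 + 1270 + 722 = 2142
ΣP(Year 1)·Q(Year 1) = 1×150 + 7×127 + 2×361 = 150 + 889 + 722 = 1761
Index = 2142 / 1761 × 100 = 121.6354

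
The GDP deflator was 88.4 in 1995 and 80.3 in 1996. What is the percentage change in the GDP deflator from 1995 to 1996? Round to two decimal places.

Change = (80.3 − 88.4) / 88.4 × 100
       = -8.1 / 88.4 × 100 = -9.1629%

-9.16%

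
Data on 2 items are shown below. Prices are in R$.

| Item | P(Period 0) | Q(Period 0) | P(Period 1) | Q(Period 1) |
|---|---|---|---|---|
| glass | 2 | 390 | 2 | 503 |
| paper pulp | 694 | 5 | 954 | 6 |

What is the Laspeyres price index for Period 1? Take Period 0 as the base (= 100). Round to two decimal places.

130.59

Laspeyres price index uses base-period quantities as weights.
ΣP(Period 1)·Q(Period 0) = 2×390 + 954×5 = 780 + 4770 = 5550
ΣP(Period 0)·Q(Period 0) = 2×390 + 694×5 = 780 + 3470 = 4250
Index = 5550 / 4250 × 100 = 130.5882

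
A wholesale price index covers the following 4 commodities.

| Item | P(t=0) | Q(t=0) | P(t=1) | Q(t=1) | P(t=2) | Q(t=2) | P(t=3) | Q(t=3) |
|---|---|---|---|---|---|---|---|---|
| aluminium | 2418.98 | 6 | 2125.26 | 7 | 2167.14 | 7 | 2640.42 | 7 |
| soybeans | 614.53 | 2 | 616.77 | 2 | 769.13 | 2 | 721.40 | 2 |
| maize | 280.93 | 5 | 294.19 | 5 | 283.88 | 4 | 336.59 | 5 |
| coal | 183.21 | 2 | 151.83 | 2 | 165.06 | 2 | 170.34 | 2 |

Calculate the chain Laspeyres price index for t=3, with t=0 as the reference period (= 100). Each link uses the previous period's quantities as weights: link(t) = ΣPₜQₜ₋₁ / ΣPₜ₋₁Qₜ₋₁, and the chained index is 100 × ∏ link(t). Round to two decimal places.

Link t=0→t=1:
ΣP(t=1)Q(t=0) = 2125.26×6 + 616.77×2 + 294.19×5 + 151.83×2 = 12751.56 + 1233.54 + 1470.95 + 303.66 = 15759.71
ΣP(t=0)Q(t=0) = 2418.98×6 + 614.53×2 + 280.93×5 + 183.21×2 = 14513.88 + 1229.06 + 1404.65 + 366.42 = 17514.01
link = 15759.71/17514.01 = 0.899834
Link t=1→t=2:
ΣP(t=2)Q(t=1) = 2167.14×7 + 769.13×2 + 283.88×5 + 165.06×2 = 15169.98 + 1538.26 + 1419.4 + 330.12 = 18457.76
ΣP(t=1)Q(t=1) = 2125.26×7 + 616.77×2 + 294.19×5 + 151.83×2 = 14876.82 + 1233.54 + 1470.95 + 303.66 = 17884.97
link = 18457.76/17884.97 = 1.032026
Link t=2→t=3:
ΣP(t=3)Q(t=2) = 2640.42×7 + 721.40×2 + 336.59×4 + 170.34×2 = 18482.94 + 1442.8 + 1346.36 + 340.68 = 21612.78
ΣP(t=2)Q(t=2) = 2167.14×7 + 769.13×2 + 283.88×4 + 165.06×2 = 15169.98 + 1538.26 + 1135.52 + 330.12 = 18173.88
link = 21612.78/18173.88 = 1.189222
Chained index = 100 × 0.899834 × 1.032026 × 1.189222 = 110.4375

110.44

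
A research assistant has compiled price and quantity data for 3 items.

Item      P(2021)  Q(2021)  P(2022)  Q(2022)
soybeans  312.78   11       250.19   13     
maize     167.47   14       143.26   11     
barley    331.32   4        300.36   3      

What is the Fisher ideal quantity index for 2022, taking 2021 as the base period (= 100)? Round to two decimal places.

96.61

Laspeyres component (base-period weights):
ΣP(2021)Q(2022) = 312.78×13 + 167.47×11 + 331.32×3 = 4066.14 + 1842.17 + 993.96 = 6902.27
ΣP(2021)Q(2021) = 312.78×11 + 167.47×14 + 331.32×4 = 3440.58 + 2344.58 + 1325.28 = 7110.44
L = 6902.27 / 7110.44 × 100 = 97.0723
Paasche component (current-period weights):
ΣP(2022)Q(2022) = 250.19×13 + 143.26×11 + 300.36×3 = 3252.47 + 1575.86 + 901.08 = 5729.41
ΣP(2022)Q(2021) = 250.19×11 + 143.26×14 + 300.36×4 = 2752.09 + 2005.64 + 1201.44 = 5959.17
P = 5729.41 / 5959.17 × 100 = 96.1444
Fisher = √(L × P) = √(97.0723 × 96.1444) = 96.6073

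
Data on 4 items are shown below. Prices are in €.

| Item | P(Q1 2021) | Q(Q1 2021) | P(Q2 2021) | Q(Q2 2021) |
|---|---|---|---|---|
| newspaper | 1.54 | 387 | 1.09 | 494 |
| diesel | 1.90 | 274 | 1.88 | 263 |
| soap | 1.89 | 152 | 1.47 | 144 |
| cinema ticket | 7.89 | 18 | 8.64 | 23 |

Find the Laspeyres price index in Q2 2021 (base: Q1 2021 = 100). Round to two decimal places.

85.12

Laspeyres price index uses base-period quantities as weights.
ΣP(Q2 2021)·Q(Q1 2021) = 1.09×387 + 1.88×274 + 1.47×152 + 8.64×18 = 421.83 + 515.12 + 223.44 + 155.52 = 1315.91
ΣP(Q1 2021)·Q(Q1 2021) = 1.54×387 + 1.90×274 + 1.89×152 + 7.89×18 = 595.98 + 520.6 + 287.28 + 142.02 = 1545.88
Index = 1315.91 / 1545.88 × 100 = 85.1237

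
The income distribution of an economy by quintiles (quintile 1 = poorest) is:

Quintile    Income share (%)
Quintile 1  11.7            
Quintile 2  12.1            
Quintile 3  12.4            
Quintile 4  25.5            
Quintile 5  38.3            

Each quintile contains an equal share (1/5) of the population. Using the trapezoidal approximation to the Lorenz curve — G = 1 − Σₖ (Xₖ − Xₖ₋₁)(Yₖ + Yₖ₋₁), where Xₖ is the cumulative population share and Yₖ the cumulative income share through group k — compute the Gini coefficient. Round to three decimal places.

0.266

Cumulative income shares Yₖ: 0.1170, 0.2380, 0.3620, 0.6170, 1.0000
Σ (Xₖ−Xₖ₋₁)(Yₖ+Yₖ₋₁) = (1/5)(0.1170+0.0000) + (1/5)(0.2380+0.1170) + (1/5)(0.3620+0.2380) + (1/5)(0.6170+0.3620) + (1/5)(1.0000+0.6170)
  = 0.0234 + 0.0710 + 0.1200 + 0.1958 + 0.3234 = 0.7336
G = 1 − 0.7336 = 0.2664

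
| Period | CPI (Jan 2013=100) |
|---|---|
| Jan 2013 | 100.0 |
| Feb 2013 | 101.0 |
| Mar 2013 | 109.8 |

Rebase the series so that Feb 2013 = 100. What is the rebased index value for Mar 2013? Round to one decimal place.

108.7

Rebased(Mar 2013) = 109.8 / 101.0 × 100 = 108.7129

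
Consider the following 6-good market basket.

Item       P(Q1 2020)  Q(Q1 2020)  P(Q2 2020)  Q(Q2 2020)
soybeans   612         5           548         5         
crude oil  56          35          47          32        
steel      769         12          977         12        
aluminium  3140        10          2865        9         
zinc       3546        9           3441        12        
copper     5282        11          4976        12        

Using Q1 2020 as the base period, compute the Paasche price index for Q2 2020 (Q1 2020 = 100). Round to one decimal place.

96.3

Paasche price index uses current-period quantities as weights.
ΣP(Q2 2020)·Q(Q2 2020) = 548×5 + 47×32 + 977×12 + 2865×9 + 3441×12 + 4976×12 = 2740 + 1504 + 11724 + 25785 + 41292 + 59712 = 142757
ΣP(Q1 2020)·Q(Q2 2020) = 612×5 + 56×32 + 769×12 + 3140×9 + 3546×12 + 5282×12 = 3060 + 1792 + 9228 + 28260 + 42552 + 63384 = 148276
Index = 142757 / 148276 × 100 = 96.2779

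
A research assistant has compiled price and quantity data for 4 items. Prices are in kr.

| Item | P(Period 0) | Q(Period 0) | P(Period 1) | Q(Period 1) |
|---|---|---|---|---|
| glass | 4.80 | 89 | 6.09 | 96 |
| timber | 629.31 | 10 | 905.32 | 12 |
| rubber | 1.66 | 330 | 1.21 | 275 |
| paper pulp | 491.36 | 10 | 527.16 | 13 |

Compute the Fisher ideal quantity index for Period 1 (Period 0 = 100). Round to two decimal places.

Laspeyres component (base-period weights):
ΣP(Period 0)Q(Period 1) = 4.80×96 + 629.31×12 + 1.66×275 + 491.36×13 = 460.8 + 7551.72 + 456.5 + 6387.68 = 14856.7
ΣP(Period 0)Q(Period 0) = 4.80×89 + 629.31×10 + 1.66×330 + 491.36×10 = 427.2 + 6293.1 + 547.8 + 4913.6 = 12181.7
L = 14856.7 / 12181.7 × 100 = 121.9592
Paasche component (current-period weights):
ΣP(Period 1)Q(Period 1) = 6.09×96 + 905.32×12 + 1.21×275 + 527.16×13 = 584.64 + 10863.84 + 332.75 + 6853.08 = 18634.31
ΣP(Period 1)Q(Period 0) = 6.09×89 + 905.32×10 + 1.21×330 + 527.16×10 = 542.01 + 9053.2 + 399.3 + 5271.6 = 15266.11
P = 18634.31 / 15266.11 × 100 = 122.0632
Fisher = √(L × P) = √(121.9592 × 122.0632) = 122.0112

122.01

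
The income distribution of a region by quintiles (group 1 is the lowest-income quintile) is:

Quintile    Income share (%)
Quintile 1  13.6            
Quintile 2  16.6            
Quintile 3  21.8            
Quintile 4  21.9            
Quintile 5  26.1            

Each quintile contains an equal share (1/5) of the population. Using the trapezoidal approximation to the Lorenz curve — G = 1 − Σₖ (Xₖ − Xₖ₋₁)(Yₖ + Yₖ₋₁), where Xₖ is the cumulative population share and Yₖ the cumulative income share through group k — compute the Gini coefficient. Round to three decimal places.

0.121

Cumulative income shares Yₖ: 0.1360, 0.3020, 0.5200, 0.7390, 1.0000
Σ (Xₖ−Xₖ₋₁)(Yₖ+Yₖ₋₁) = (1/5)(0.1360+0.0000) + (1/5)(0.3020+0.1360) + (1/5)(0.5200+0.3020) + (1/5)(0.7390+0.5200) + (1/5)(1.0000+0.7390)
  = 0.0272 + 0.0876 + 0.1644 + 0.2518 + 0.3478 = 0.8788
G = 1 − 0.8788 = 0.1212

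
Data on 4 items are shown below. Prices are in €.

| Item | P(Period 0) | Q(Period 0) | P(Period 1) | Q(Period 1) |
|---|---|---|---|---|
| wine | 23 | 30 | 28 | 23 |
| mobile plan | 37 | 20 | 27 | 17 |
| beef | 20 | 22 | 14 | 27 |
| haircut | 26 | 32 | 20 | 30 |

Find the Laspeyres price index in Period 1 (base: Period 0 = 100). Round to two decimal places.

86.16

Laspeyres price index uses base-period quantities as weights.
ΣP(Period 1)·Q(Period 0) = 28×30 + 27×20 + 14×22 + 20×32 = 840 + 540 + 308 + 640 = 2328
ΣP(Period 0)·Q(Period 0) = 23×30 + 37×20 + 20×22 + 26×32 = 690 + 740 + 440 + 832 = 2702
Index = 2328 / 2702 × 100 = 86.1584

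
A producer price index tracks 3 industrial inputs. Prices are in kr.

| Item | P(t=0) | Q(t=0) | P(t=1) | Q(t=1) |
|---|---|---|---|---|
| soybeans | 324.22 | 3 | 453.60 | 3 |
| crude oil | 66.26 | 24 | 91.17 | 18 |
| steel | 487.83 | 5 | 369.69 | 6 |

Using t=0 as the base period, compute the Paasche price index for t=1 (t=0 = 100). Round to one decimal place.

102.5

Paasche price index uses current-period quantities as weights.
ΣP(t=1)·Q(t=1) = 453.60×3 + 91.17×18 + 369.69×6 = 1360.8 + 1641.06 + 2218.14 = 5220
ΣP(t=0)·Q(t=1) = 324.22×3 + 66.26×18 + 487.83×6 = 972.66 + 1192.68 + 2926.98 = 5092.32
Index = 5220 / 5092.32 × 100 = 102.5073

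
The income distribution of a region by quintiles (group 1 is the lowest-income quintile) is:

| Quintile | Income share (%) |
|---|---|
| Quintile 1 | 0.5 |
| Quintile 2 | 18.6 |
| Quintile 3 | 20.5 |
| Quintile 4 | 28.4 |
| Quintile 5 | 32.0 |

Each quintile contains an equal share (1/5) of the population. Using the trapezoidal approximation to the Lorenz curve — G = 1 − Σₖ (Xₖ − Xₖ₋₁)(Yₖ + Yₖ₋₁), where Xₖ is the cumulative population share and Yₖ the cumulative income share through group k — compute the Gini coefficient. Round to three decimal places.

0.291

Cumulative income shares Yₖ: 0.0050, 0.1910, 0.3960, 0.6800, 1.0000
Σ (Xₖ−Xₖ₋₁)(Yₖ+Yₖ₋₁) = (1/5)(0.0050+0.0000) + (1/5)(0.1910+0.0050) + (1/5)(0.3960+0.1910) + (1/5)(0.6800+0.3960) + (1/5)(1.0000+0.6800)
  = 0.0010 + 0.0392 + 0.1174 + 0.2152 + 0.3360 = 0.7088
G = 1 − 0.7088 = 0.2912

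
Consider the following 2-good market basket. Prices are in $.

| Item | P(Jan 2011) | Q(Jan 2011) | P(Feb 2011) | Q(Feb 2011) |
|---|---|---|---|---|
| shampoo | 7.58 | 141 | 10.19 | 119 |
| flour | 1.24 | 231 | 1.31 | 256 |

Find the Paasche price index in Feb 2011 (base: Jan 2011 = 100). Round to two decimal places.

Paasche price index uses current-period quantities as weights.
ΣP(Feb 2011)·Q(Feb 2011) = 10.19×119 + 1.31×256 = 1212.61 + 335.36 = 1547.97
ΣP(Jan 2011)·Q(Feb 2011) = 7.58×119 + 1.24×256 = 902.02 + 317.44 = 1219.46
Index = 1547.97 / 1219.46 × 100 = 126.9390

126.94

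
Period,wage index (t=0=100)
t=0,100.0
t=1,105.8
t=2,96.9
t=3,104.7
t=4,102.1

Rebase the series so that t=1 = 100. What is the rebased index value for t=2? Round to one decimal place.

91.6

Rebased(t=2) = 96.9 / 105.8 × 100 = 91.5879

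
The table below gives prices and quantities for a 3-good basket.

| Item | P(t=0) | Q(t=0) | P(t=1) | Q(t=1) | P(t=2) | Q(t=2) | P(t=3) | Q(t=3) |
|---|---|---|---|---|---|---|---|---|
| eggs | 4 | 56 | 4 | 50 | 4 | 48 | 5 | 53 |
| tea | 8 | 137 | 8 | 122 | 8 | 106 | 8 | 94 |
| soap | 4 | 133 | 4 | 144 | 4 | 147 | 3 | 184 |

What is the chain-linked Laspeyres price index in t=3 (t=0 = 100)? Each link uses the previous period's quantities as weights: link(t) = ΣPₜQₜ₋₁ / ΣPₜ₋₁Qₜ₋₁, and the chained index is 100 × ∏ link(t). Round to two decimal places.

Link t=0→t=1:
ΣP(t=1)Q(t=0) = 4×56 + 8×137 + 4×133 = 224 + 1096 + 532 = 1852
ΣP(t=0)Q(t=0) = 4×56 + 8×137 + 4×133 = 224 + 1096 + 532 = 1852
link = 1852/1852 = 1.000000
Link t=1→t=2:
ΣP(t=2)Q(t=1) = 4×50 + 8×122 + 4×144 = 200 + 976 + 576 = 1752
ΣP(t=1)Q(t=1) = 4×50 + 8×122 + 4×144 = 200 + 976 + 576 = 1752
link = 1752/1752 = 1.000000
Link t=2→t=3:
ΣP(t=3)Q(t=2) = 5×48 + 8×106 + 3×147 = 240 + 848 + 441 = 1529
ΣP(t=2)Q(t=2) = 4×48 + 8×106 + 4×147 = 192 + 848 + 588 = 1628
link = 1529/1628 = 0.939189
Chained index = 100 × 1.000000 × 1.000000 × 0.939189 = 93.9189

93.92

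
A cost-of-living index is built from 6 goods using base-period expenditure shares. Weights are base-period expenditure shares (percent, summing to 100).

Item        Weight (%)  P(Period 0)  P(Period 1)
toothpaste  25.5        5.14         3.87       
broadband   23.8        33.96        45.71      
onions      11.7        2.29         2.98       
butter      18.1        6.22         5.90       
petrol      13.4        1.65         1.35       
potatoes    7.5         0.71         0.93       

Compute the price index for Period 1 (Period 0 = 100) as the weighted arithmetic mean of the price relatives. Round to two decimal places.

104.42

toothpaste: 25.5 × (3.87/5.14) = 25.5 × 0.752918 = 19.1994
broadband: 23.8 × (45.71/33.96) = 23.8 × 1.345995 = 32.0347
onions: 11.7 × (2.98/2.29) = 11.7 × 1.301310 = 15.2253
butter: 18.1 × (5.90/6.22) = 18.1 × 0.948553 = 17.1688
petrol: 13.4 × (1.35/1.65) = 13.4 × 0.818182 = 10.9636
potatoes: 7.5 × (0.93/0.71) = 7.5 × 1.309859 = 9.8239
Index = Σ wᵢ·(p₁ᵢ/p₀ᵢ) = 19.1994 + 32.0347 + 15.2253 + 17.1688 + 10.9636 + 9.8239 = 104.4158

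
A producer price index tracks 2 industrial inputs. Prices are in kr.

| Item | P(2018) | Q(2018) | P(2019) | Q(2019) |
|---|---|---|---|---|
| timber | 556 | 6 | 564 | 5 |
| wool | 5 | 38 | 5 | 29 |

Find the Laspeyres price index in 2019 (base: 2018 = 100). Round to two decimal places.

Laspeyres price index uses base-period quantities as weights.
ΣP(2019)·Q(2018) = 564×6 + 5×38 = 3384 + 190 = 3574
ΣP(2018)·Q(2018) = 556×6 + 5×38 = 3336 + 190 = 3526
Index = 3574 / 3526 × 100 = 101.3613

101.36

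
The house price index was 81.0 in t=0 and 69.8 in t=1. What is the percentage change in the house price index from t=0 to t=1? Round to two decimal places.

Change = (69.8 − 81.0) / 81.0 × 100
       = -11.2 / 81.0 × 100 = -13.8272%

-13.83%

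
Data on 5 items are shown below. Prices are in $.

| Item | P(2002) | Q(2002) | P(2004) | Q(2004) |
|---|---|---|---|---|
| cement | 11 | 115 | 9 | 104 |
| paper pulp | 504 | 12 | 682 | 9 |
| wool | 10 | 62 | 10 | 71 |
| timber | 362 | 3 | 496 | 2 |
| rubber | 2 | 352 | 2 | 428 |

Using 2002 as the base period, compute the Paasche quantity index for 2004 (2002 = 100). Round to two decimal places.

80.06

Paasche quantity index uses current-period prices as weights.
ΣP(2004)·Q(2004) = 9×104 + 682×9 + 10×71 + 496×2 + 2×428 = 936 + 6138 + 710 + 992 + 856 = 9632
ΣP(2004)·Q(2002) = 9×115 + 682×12 + 10×62 + 496×3 + 2×352 = 1035 + 8184 + 620 + 1488 + 704 = 12031
Index = 9632 / 12031 × 100 = 80.0598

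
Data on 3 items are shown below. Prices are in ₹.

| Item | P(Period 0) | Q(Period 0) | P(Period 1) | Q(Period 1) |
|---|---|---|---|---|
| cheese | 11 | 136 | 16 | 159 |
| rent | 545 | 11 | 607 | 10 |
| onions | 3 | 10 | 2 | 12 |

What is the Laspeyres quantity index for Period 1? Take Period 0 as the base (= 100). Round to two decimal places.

96.20

Laspeyres quantity index uses base-period prices as weights.
ΣP(Period 0)·Q(Period 1) = 11×159 + 545×10 + 3×12 = 1749 + 5450 + 36 = 7235
ΣP(Period 0)·Q(Period 0) = 11×136 + 545×11 + 3×10 = 1496 + 5995 + 30 = 7521
Index = 7235 / 7521 × 100 = 96.1973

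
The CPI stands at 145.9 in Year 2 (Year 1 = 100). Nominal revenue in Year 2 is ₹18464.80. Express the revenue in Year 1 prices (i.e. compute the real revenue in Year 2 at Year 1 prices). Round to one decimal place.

12655.8

Real = Nominal ÷ (Index/100) = 18464.80 ÷ (145.9/100)
     = 18464.80 ÷ 1.459 = 12655.7916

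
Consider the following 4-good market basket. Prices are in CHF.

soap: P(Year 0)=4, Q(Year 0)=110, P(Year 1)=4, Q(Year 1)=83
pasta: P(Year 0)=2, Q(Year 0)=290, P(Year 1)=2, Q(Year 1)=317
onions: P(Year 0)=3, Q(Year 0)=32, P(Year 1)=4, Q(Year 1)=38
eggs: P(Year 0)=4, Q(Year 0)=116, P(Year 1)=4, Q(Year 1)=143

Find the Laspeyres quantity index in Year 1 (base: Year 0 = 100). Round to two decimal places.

Laspeyres quantity index uses base-period prices as weights.
ΣP(Year 0)·Q(Year 1) = 4×83 + 2×317 + 3×38 + 4×143 = 332 + 634 + 114 + 572 = 1652
ΣP(Year 0)·Q(Year 0) = 4×110 + 2×290 + 3×32 + 4×116 = 440 + 580 + 96 + 464 = 1580
Index = 1652 / 1580 × 100 = 104.5570

104.56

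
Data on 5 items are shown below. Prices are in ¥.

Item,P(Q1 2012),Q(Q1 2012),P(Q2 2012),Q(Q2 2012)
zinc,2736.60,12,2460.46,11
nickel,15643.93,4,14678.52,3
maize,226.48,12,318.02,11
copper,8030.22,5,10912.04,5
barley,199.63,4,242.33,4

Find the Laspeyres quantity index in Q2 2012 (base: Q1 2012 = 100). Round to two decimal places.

Laspeyres quantity index uses base-period prices as weights.
ΣP(Q1 2012)·Q(Q2 2012) = 2736.60×11 + 15643.93×3 + 226.48×11 + 8030.22×5 + 199.63×4 = 30102.6 + 46931.79 + 2491.28 + 40151.1 + 798.52 = 120475.29
ΣP(Q1 2012)·Q(Q1 2012) = 2736.60×12 + 15643.93×4 + 226.48×12 + 8030.22×5 + 199.63×4 = 32839.2 + 62575.72 + 2717.76 + 40151.1 + 798.52 = 139082.3
Index = 120475.29 / 139082.3 × 100 = 86.6216

86.62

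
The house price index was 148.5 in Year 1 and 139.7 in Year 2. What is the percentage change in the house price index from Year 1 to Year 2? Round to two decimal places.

-5.93%

Change = (139.7 − 148.5) / 148.5 × 100
       = -8.8 / 148.5 × 100 = -5.9259%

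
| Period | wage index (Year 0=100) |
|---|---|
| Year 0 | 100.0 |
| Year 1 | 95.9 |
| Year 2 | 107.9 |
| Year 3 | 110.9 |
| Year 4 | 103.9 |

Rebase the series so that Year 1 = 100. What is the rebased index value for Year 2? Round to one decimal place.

112.5

Rebased(Year 2) = 107.9 / 95.9 × 100 = 112.5130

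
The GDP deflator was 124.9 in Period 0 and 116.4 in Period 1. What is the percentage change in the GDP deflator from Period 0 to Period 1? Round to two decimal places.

-6.81%

Change = (116.4 − 124.9) / 124.9 × 100
       = -8.5 / 124.9 × 100 = -6.8054%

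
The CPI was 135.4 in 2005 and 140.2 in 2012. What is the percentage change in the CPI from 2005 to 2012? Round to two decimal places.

3.55%

Change = (140.2 − 135.4) / 135.4 × 100
       = 4.8 / 135.4 × 100 = 3.5451%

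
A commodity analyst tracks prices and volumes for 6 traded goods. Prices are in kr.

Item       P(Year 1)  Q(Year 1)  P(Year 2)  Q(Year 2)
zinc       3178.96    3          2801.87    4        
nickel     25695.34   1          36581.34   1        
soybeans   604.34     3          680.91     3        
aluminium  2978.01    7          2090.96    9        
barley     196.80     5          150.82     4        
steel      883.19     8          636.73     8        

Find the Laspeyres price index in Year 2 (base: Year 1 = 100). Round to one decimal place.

Laspeyres price index uses base-period quantities as weights.
ΣP(Year 2)·Q(Year 1) = 2801.87×3 + 36581.34×1 + 680.91×3 + 2090.96×7 + 150.82×5 + 636.73×8 = 8405.61 + 36581.34 + 2042.73 + 14636.72 + 754.1 + 5093.84 = 67514.34
ΣP(Year 1)·Q(Year 1) = 3178.96×3 + 25695.34×1 + 604.34×3 + 2978.01×7 + 196.80×5 + 883.19×8 = 9536.88 + 25695.34 + 1813.02 + 20846.07 + 984 + 7065.52 = 65940.83
Index = 67514.34 / 65940.83 × 100 = 102.3862

102.4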